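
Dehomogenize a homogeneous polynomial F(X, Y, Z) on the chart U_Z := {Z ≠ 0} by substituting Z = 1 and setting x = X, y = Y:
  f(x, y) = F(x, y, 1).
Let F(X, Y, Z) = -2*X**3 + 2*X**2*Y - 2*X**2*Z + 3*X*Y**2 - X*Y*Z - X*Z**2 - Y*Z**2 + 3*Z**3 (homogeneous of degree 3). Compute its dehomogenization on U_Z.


f(x, y) = -2*x**3 + 2*x**2*y - 2*x**2 + 3*x*y**2 - x*y - x - y + 3

On U_Z we set Z = 1. Each monomial c·X^i·Y^j·Z^k in F becomes c·x^i·y^j·1^k = c·x^i·y^j.
Substituting Z = 1: F(X, Y, 1) = -2*x**3 + 2*x**2*y - 2*x**2 + 3*x*y**2 - x*y - x - y + 3.
Note: deg(f) ≤ deg(F) = 3; strict inequality happens when F is divisible by Z (lost terms).


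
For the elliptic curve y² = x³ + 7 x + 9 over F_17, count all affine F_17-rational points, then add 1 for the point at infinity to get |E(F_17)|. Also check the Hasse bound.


Affine points = {(0, 3), (0, 14), (1, 0), (4, 4), (4, 13), (5, 4), (5, 13), (8, 4), (8, 13), (9, 6), (9, 11), (10, 5), (10, 12), (12, 6), (12, 11), (13, 6), (13, 11), (15, 2), (15, 15), (16, 1), (16, 16)}; affine count = 21; |E(F_17)| = 22.

Discriminant check: Δ ∝ 4a³ + 27b² = 4·7³ + 27·9² = 4·343 + 27·81 ≡ 6 (mod 17). Nonzero ⇒ E is nonsingular.
For each x ∈ F_17, compute rhs = x³ + 7·x + 9 mod 17, then count y ∈ F_17 with y² ≡ rhs.
  x = 0: rhs = 9, matching y values: 3, 14 (2 points).
  x = 1: rhs = 0, matching y values: 0 (1 points).
  x = 2: rhs = 14, matching y values: none (0 points).
  x = 3: rhs = 6, matching y values: none (0 points).
  x = 4: rhs = 16, matching y values: 4, 13 (2 points).
  x = 5: rhs = 16, matching y values: 4, 13 (2 points).
  x = 6: rhs = 12, matching y values: none (0 points).
  x = 7: rhs = 10, matching y values: none (0 points).
  x = 8: rhs = 16, matching y values: 4, 13 (2 points).
  x = 9: rhs = 2, matching y values: 6, 11 (2 points).
  x = 10: rhs = 8, matching y values: 5, 12 (2 points).
  x = 11: rhs = 6, matching y values: none (0 points).
  x = 12: rhs = 2, matching y values: 6, 11 (2 points).
  x = 13: rhs = 2, matching y values: 6, 11 (2 points).
  x = 14: rhs = 12, matching y values: none (0 points).
  x = 15: rhs = 4, matching y values: 2, 15 (2 points).
  x = 16: rhs = 1, matching y values: 1, 16 (2 points).
Total affine count: 21.
Full point count |E(F_17)| = 21 + 1 = 22.
Hasse bound: |22 − (17+1)| = |4| = 4 ≤ 2√17 ≈ 8.2462 ✓.


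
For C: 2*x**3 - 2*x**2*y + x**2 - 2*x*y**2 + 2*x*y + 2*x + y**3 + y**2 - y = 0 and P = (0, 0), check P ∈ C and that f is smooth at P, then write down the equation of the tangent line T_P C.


Tangent line at P: 2*x - y = 0.

Step 1: f(0, 0) = 0, so P lies on C.
Step 2: partial derivatives
  f_x(x, y) = 6*x**2 - 4*x*y + 2*x - 2*y**2 + 2*y + 2, f_y(x, y) = -2*x**2 - 4*x*y + 2*x + 3*y**2 + 2*y - 1.
  f_x(P) = 2, f_y(P) = -1 (gradient nonzero, so P is smooth).
Step 3: tangent line at P: 2·(x − 0) + -1·(y − 0) = 0.
Expanding: 2*x - y = 0.


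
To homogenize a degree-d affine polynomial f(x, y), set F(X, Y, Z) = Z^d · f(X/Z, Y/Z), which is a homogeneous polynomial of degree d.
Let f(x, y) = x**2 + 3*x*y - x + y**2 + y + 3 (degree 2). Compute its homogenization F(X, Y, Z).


F(X, Y, Z) = X**2 + 3*X*Y - X*Z + Y**2 + Y*Z + 3*Z**2

deg(f) = 2.
Substitute x = X/Z, y = Y/Z into f, then multiply by Z^2.
  monomial 1·x^2·y^0 ↦ 1·X^2·Y^0·Z^0.
  monomial 3·x^1·y^1 ↦ 3·X^1·Y^1·Z^0.
  monomial -1·x^1·y^0 ↦ -1·X^1·Y^0·Z^1.
  monomial 1·x^0·y^2 ↦ 1·X^0·Y^2·Z^0.
  monomial 1·x^0·y^1 ↦ 1·X^0·Y^1·Z^1.
  monomial 3·x^0·y^0 ↦ 3·X^0·Y^0·Z^2.
Collecting: F(X, Y, Z) = X**2 + 3*X*Y - X*Z + Y**2 + Y*Z + 3*Z**2.


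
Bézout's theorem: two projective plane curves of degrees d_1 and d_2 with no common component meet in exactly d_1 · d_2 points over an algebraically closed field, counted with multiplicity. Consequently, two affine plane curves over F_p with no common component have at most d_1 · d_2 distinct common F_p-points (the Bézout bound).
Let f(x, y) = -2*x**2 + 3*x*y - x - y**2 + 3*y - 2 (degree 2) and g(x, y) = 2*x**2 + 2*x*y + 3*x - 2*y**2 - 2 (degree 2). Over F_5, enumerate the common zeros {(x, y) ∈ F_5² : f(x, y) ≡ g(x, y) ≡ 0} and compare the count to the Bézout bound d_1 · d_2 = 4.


Common zeros: {(0, 2)}; count = 1; Bézout bound = 4.

deg(f) = 2, deg(g) = 2, so Bézout bound = 4.
Scan x ∈ F_5. For each x, list the y ∈ F_5 with f(x, y) ≡ 0 and those with g(x, y) ≡ 0 (mod 5); the common zeros in that column are the intersection.
  x = 0: f ≡ 0 at y ∈ {1, 2}; g ≡ 0 at y ∈ {2, 3}; common: {2}.
  x = 1: f ≡ 0 at y ∈ {0, 1}; g ≡ 0 at y ∈ ∅; common: ∅.
  x = 2: f ≡ 0 at y ∈ ∅; g ≡ 0 at y ∈ ∅; common: ∅.
  x = 3: f ≡ 0 at y ∈ ∅; g ≡ 0 at y ∈ {0, 3}; common: ∅.
  x = 4: f ≡ 0 at y ∈ ∅; g ≡ 0 at y ∈ {2}; common: ∅.
Collecting: common zeros = {(0, 2)}, so the count is 1.
Comparison with the Bézout bound: 1 ≤ 4 = deg(f)·deg(g), as expected for curves with no common component (the affine F_5-count falls short of the bound because intersections may lie at infinity, over extension fields, or carry multiplicity).


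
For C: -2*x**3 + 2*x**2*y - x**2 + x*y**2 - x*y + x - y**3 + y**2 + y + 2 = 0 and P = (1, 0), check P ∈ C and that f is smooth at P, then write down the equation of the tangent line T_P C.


Tangent line at P: -7*x + 2*y + 7 = 0.

Step 1: f(1, 0) = 0, so P lies on C.
Step 2: partial derivatives
  f_x(x, y) = -6*x**2 + 4*x*y - 2*x + y**2 - y + 1, f_y(x, y) = 2*x**2 + 2*x*y - x - 3*y**2 + 2*y + 1.
  f_x(P) = -7, f_y(P) = 2 (gradient nonzero, so P is smooth).
Step 3: tangent line at P: -7·(x − 1) + 2·(y − 0) = 0.
Expanding: -7*x + 2*y + 7 = 0.


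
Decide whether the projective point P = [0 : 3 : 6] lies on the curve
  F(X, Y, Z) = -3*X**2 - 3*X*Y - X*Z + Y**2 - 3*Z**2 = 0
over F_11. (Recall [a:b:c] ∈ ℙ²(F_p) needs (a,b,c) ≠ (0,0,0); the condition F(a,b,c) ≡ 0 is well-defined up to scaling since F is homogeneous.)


F(0,3,6) ≡ 0 (mod 11); P is on the curve.

Evaluate F(0, 3, 6) term-by-term (mod 11).
  -3*X**2 ↦ -3·0·1·1 = 0
  -3*X*Y ↦ -3·0·3·1 = 0
  -X*Z ↦ -1·0·1·6 = 0
  Y**2 ↦ 1·1·9·1 = 9
  -3*Z**2 ↦ -3·1·1·36 = -108
Sum: F(0, 3, 6) = (0) + (0) + (0) + (9) + (-108) = -99.
Reducing mod 11: -99 ≡ 0 (mod 11).
Since F(a, b, c) ≡ 0 (mod 11), P lies on the curve.


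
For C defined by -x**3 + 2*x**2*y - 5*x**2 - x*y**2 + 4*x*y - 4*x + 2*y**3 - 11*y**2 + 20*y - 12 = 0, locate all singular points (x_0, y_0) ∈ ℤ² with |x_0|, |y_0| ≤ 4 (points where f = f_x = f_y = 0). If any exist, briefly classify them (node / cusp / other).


Singular points: {(0, 2)}; classification: node.

Compute partial derivatives:
  f_x = -3*x**2 + 4*x*y - 10*x - y**2 + 4*y - 4.
  f_y = 2*x**2 - 2*x*y + 4*x + 6*y**2 - 22*y + 20.
Scan x_0 ∈ {−4, ..., 4}. For each x_0, f_y(x_0, y) is a polynomial in y; find its integer roots y ∈ {−4, ..., 4}, then test f_x and f at those candidates.
  x = -4: f_y(-4, y) = 6*y**2 - 14*y + 36; no integer root y with |y| ≤ 4.
  x = -3: f_y(-3, y) = 6*y**2 - 16*y + 26; no integer root y with |y| ≤ 4.
  x = -2: f_y(-2, y) = 6*y**2 - 18*y + 20; no integer root y with |y| ≤ 4.
  x = -1: f_y(-1, y) = 6*y**2 - 20*y + 18; no integer root y with |y| ≤ 4.
  x = 0: f_y(0, y) = 6*y**2 - 22*y + 20; vanishes at y ∈ {2}. (0, 2): f_x = 0, f = 0 — SINGULAR.
  x = 1: f_y(1, y) = 6*y**2 - 24*y + 26; no integer root y with |y| ≤ 4.
  x = 2: f_y(2, y) = 6*y**2 - 26*y + 36; no integer root y with |y| ≤ 4.
  x = 3: f_y(3, y) = 6*y**2 - 28*y + 50; no integer root y with |y| ≤ 4.
  x = 4: f_y(4, y) = 6*y**2 - 30*y + 68; no integer root y with |y| ≤ 4.
Only singular point on the grid: (0, 2).
Classify: substitute x = 0 + u, y = 2 + v and expand: f = -u**3 + 2*u**2*v - u**2 - u*v**2 + 2*v**3 + v**2.
No constant or linear terms (consistent with a singular point). Quadratic part: -u**2 + v**2. Cubic part: -u**3 + 2*u**2*v - u*v**2 + 2*v**3.
The quadratic part v**2 - u**2 = (v − u)(v + u) splits into two distinct linear factors, so there are two distinct tangent lines y − 2 = ±(x − 0) — this is a node (ordinary double point).
Classification: node.


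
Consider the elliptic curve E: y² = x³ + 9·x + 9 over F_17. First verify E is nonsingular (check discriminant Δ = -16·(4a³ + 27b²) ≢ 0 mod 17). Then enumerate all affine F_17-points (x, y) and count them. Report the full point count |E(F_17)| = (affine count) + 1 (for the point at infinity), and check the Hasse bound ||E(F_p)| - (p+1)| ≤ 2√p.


Affine points = {(0, 3), (0, 14), (1, 6), (1, 11), (2, 1), (2, 16), (5, 3), (5, 14), (8, 7), (8, 10), (12, 3), (12, 14), (15, 0), (16, 4), (16, 13)}; affine count = 15; |E(F_17)| = 16.

Discriminant check: Δ ∝ 4a³ + 27b² = 4·9³ + 27·9² = 4·729 + 27·81 ≡ 3 (mod 17). Nonzero ⇒ E is nonsingular.
For each x ∈ F_17, compute rhs = x³ + 9·x + 9 mod 17, then count y ∈ F_17 with y² ≡ rhs.
  x = 0: rhs = 9, matching y values: 3, 14 (2 points).
  x = 1: rhs = 2, matching y values: 6, 11 (2 points).
  x = 2: rhs = 1, matching y values: 1, 16 (2 points).
  x = 3: rhs = 12, matching y values: none (0 points).
  x = 4: rhs = 7, matching y values: none (0 points).
  x = 5: rhs = 9, matching y values: 3, 14 (2 points).
  x = 6: rhs = 7, matching y values: none (0 points).
  x = 7: rhs = 7, matching y values: none (0 points).
  x = 8: rhs = 15, matching y values: 7, 10 (2 points).
  x = 9: rhs = 3, matching y values: none (0 points).
  x = 10: rhs = 11, matching y values: none (0 points).
  x = 11: rhs = 11, matching y values: none (0 points).
  x = 12: rhs = 9, matching y values: 3, 14 (2 points).
  x = 13: rhs = 11, matching y values: none (0 points).
  x = 14: rhs = 6, matching y values: none (0 points).
  x = 15: rhs = 0, matching y values: 0 (1 points).
  x = 16: rhs = 16, matching y values: 4, 13 (2 points).
Total affine count: 15.
Full point count |E(F_17)| = 15 + 1 = 16.
Hasse bound: |16 − (17+1)| = |-2| = 2 ≤ 2√17 ≈ 8.2462 ✓.


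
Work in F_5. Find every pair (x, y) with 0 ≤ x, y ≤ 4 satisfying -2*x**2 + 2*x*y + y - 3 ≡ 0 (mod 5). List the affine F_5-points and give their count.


Affine F_5-points: {(0, 3), (1, 0), (3, 3), (4, 0)}; count = 4.

For each of the 25 pairs (x, y) ∈ F_5², evaluate f(x, y) mod 5. Record the zeros.
  x = 0: [0↦2, 1↦3, 2↦4, 3↦0, 4↦1]  zeros at y ∈ {3}
  x = 1: [0↦0, 1↦3, 2↦1, 3↦4, 4↦2]  zeros at y ∈ {0}
  x = 2: [0↦4, 1↦4, 2↦4, 3↦4, 4↦4]  zeros at y ∈ ∅
  x = 3: [0↦4, 1↦1, 2↦3, 3↦0, 4↦2]  zeros at y ∈ {3}
  x = 4: [0↦0, 1↦4, 2↦3, 3↦2, 4↦1]  zeros at y ∈ {0}
Collecting zeros: affine points = {(0, 3), (1, 0), (3, 3), (4, 0)}.
Total count |C(F_5)_aff| = 4.


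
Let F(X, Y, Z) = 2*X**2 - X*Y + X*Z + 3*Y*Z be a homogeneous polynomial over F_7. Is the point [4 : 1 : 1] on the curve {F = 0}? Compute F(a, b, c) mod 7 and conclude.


F(4,1,1) ≡ 0 (mod 7); P is on the curve.

Evaluate F(4, 1, 1) term-by-term (mod 7).
  2*X**2 ↦ 2·16·1·1 = 32
  -X*Y ↦ -1·4·1·1 = -4
  X*Z ↦ 1·4·1·1 = 4
  3*Y*Z ↦ 3·1·1·1 = 3
Sum: F(4, 1, 1) = (32) + (-4) + (4) + (3) = 35.
Reducing mod 7: 35 ≡ 0 (mod 7).
Since F(a, b, c) ≡ 0 (mod 7), P lies on the curve.


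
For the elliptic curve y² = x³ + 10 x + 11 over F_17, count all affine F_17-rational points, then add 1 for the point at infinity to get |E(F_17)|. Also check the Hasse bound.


Affine points = {(3, 0), (4, 8), (4, 9), (5, 4), (5, 13), (6, 7), (6, 10), (7, 4), (7, 13), (8, 5), (8, 12), (13, 3), (13, 14), (15, 0), (16, 0)}; affine count = 15; |E(F_17)| = 16.

Discriminant check: Δ ∝ 4a³ + 27b² = 4·10³ + 27·11² = 4·1000 + 27·121 ≡ 8 (mod 17). Nonzero ⇒ E is nonsingular.
For each x ∈ F_17, compute rhs = x³ + 10·x + 11 mod 17, then count y ∈ F_17 with y² ≡ rhs.
  x = 0: rhs = 11, matching y values: none (0 points).
  x = 1: rhs = 5, matching y values: none (0 points).
  x = 2: rhs = 5, matching y values: none (0 points).
  x = 3: rhs = 0, matching y values: 0 (1 points).
  x = 4: rhs = 13, matching y values: 8, 9 (2 points).
  x = 5: rhs = 16, matching y values: 4, 13 (2 points).
  x = 6: rhs = 15, matching y values: 7, 10 (2 points).
  x = 7: rhs = 16, matching y values: 4, 13 (2 points).
  x = 8: rhs = 8, matching y values: 5, 12 (2 points).
  x = 9: rhs = 14, matching y values: none (0 points).
  x = 10: rhs = 6, matching y values: none (0 points).
  x = 11: rhs = 7, matching y values: none (0 points).
  x = 12: rhs = 6, matching y values: none (0 points).
  x = 13: rhs = 9, matching y values: 3, 14 (2 points).
  x = 14: rhs = 5, matching y values: none (0 points).
  x = 15: rhs = 0, matching y values: 0 (1 points).
  x = 16: rhs = 0, matching y values: 0 (1 points).
Total affine count: 15.
Full point count |E(F_17)| = 15 + 1 = 16.
Hasse bound: |16 − (17+1)| = |-2| = 2 ≤ 2√17 ≈ 8.2462 ✓.


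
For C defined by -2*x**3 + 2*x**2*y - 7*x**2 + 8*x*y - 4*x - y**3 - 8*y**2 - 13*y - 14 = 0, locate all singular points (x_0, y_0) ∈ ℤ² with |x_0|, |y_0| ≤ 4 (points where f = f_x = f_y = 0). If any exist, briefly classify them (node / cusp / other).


Singular points: {(-2, -3)}; classification: node.

Compute partial derivatives:
  f_x = -6*x**2 + 4*x*y - 14*x + 8*y - 4.
  f_y = 2*x**2 + 8*x - 3*y**2 - 16*y - 13.
Scan x_0 ∈ {−4, ..., 4}. For each x_0, f_y(x_0, y) is a polynomial in y; find its integer roots y ∈ {−4, ..., 4}, then test f_x and f at those candidates.
  x = -4: f_y(-4, y) = -3*y**2 - 16*y - 13; vanishes at y ∈ {-1}. (-4, -1): f_x = -36 ≠ 0.
  x = -3: f_y(-3, y) = -3*y**2 - 16*y - 19; no integer root y with |y| ≤ 4.
  x = -2: f_y(-2, y) = -3*y**2 - 16*y - 21; vanishes at y ∈ {-3}. (-2, -3): f_x = 0, f = 0 — SINGULAR.
  x = -1: f_y(-1, y) = -3*y**2 - 16*y - 19; no integer root y with |y| ≤ 4.
  x = 0: f_y(0, y) = -3*y**2 - 16*y - 13; vanishes at y ∈ {-1}. (0, -1): f_x = -12 ≠ 0.
  x = 1: f_y(1, y) = -3*y**2 - 16*y - 3; no integer root y with |y| ≤ 4.
  x = 2: f_y(2, y) = -3*y**2 - 16*y + 11; no integer root y with |y| ≤ 4.
  x = 3: f_y(3, y) = -3*y**2 - 16*y + 29; no integer root y with |y| ≤ 4.
  x = 4: f_y(4, y) = -3*y**2 - 16*y + 51; no integer root y with |y| ≤ 4.
Only singular point on the grid: (-2, -3).
Classify: substitute x = -2 + u, y = -3 + v and expand: f = -2*u**3 + 2*u**2*v - u**2 - v**3 + v**2.
No constant or linear terms (consistent with a singular point). Quadratic part: -u**2 + v**2. Cubic part: -2*u**3 + 2*u**2*v - v**3.
The quadratic part v**2 - u**2 = (v − u)(v + u) splits into two distinct linear factors, so there are two distinct tangent lines y − -3 = ±(x − -2) — this is a node (ordinary double point).
Classification: node.


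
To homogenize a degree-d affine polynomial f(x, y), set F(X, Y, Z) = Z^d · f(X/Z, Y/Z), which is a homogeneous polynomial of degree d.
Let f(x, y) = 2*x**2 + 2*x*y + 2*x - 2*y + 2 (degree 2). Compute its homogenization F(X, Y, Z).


F(X, Y, Z) = 2*X**2 + 2*X*Y + 2*X*Z - 2*Y*Z + 2*Z**2

deg(f) = 2.
Substitute x = X/Z, y = Y/Z into f, then multiply by Z^2.
  monomial 2·x^2·y^0 ↦ 2·X^2·Y^0·Z^0.
  monomial 2·x^1·y^1 ↦ 2·X^1·Y^1·Z^0.
  monomial 2·x^1·y^0 ↦ 2·X^1·Y^0·Z^1.
  monomial -2·x^0·y^1 ↦ -2·X^0·Y^1·Z^1.
  monomial 2·x^0·y^0 ↦ 2·X^0·Y^0·Z^2.
Collecting: F(X, Y, Z) = 2*X**2 + 2*X*Y + 2*X*Z - 2*Y*Z + 2*Z**2.


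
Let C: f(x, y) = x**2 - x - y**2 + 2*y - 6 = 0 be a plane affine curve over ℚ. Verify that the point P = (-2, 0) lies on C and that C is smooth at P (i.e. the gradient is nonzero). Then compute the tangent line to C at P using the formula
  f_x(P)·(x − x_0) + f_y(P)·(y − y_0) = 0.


Tangent line at P: -5*x + 2*y - 10 = 0.

Step 1: f(-2, 0) = 0, so P lies on C.
Step 2: partial derivatives
  f_x(x, y) = 2*x - 1, f_y(x, y) = 2 - 2*y.
  f_x(P) = -5, f_y(P) = 2 (gradient nonzero, so P is smooth).
Step 3: tangent line at P: -5·(x − -2) + 2·(y − 0) = 0.
Expanding: -5*x + 2*y - 10 = 0.


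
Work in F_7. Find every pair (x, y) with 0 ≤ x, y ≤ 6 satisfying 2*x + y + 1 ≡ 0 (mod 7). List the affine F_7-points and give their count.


Affine F_7-points: {(0, 6), (1, 4), (2, 2), (3, 0), (4, 5), (5, 3), (6, 1)}; count = 7.

For each of the 49 pairs (x, y) ∈ F_7², evaluate f(x, y) mod 7. Record the zeros.
  x = 0: [0↦1, 1↦2, 2↦3, 3↦4, 4↦5, 5↦6, 6↦0]  zeros at y ∈ {6}
  x = 1: [0↦3, 1↦4, 2↦5, 3↦6, 4↦0, 5↦1, 6↦2]  zeros at y ∈ {4}
  x = 2: [0↦5, 1↦6, 2↦0, 3↦1, 4↦2, 5↦3, 6↦4]  zeros at y ∈ {2}
  x = 3: [0↦0, 1↦1, 2↦2, 3↦3, 4↦4, 5↦5, 6↦6]  zeros at y ∈ {0}
  x = 4: [0↦2, 1↦3, 2↦4, 3↦5, 4↦6, 5↦0, 6↦1]  zeros at y ∈ {5}
  x = 5: [0↦4, 1↦5, 2↦6, 3↦0, 4↦1, 5↦2, 6↦3]  zeros at y ∈ {3}
  x = 6: [0↦6, 1↦0, 2↦1, 3↦2, 4↦3, 5↦4, 6↦5]  zeros at y ∈ {1}
Collecting zeros: affine points = {(0, 6), (1, 4), (2, 2), (3, 0), (4, 5), (5, 3), (6, 1)}.
Total count |C(F_7)_aff| = 7.


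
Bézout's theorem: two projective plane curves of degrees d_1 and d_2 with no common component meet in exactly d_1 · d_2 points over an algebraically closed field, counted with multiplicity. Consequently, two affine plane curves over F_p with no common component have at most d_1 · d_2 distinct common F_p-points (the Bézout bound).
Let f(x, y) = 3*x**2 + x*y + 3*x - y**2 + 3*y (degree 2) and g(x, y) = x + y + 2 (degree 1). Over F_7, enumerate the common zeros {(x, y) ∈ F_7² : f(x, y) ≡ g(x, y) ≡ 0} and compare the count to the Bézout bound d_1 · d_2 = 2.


Common zeros: ∅; count = 0; Bézout bound = 2.

deg(f) = 2, deg(g) = 1, so Bézout bound = 2.
Scan x ∈ F_7. For each x, list the y ∈ F_7 with f(x, y) ≡ 0 and those with g(x, y) ≡ 0 (mod 7); the common zeros in that column are the intersection.
  x = 0: f ≡ 0 at y ∈ {0, 3}; g ≡ 0 at y ∈ {5}; common: ∅.
  x = 1: f ≡ 0 at y ∈ ∅; g ≡ 0 at y ∈ {4}; common: ∅.
  x = 2: f ≡ 0 at y ∈ ∅; g ≡ 0 at y ∈ {3}; common: ∅.
  x = 3: f ≡ 0 at y ∈ ∅; g ≡ 0 at y ∈ {2}; common: ∅.
  x = 4: f ≡ 0 at y ∈ {2, 5}; g ≡ 0 at y ∈ {1}; common: ∅.
  x = 5: f ≡ 0 at y ∈ {3, 5}; g ≡ 0 at y ∈ {0}; common: ∅.
  x = 6: f ≡ 0 at y ∈ {0, 2}; g ≡ 0 at y ∈ {6}; common: ∅.
Collecting: common zeros = ∅, so the count is 0.
Comparison with the Bézout bound: 0 ≤ 2 = deg(f)·deg(g), as expected for curves with no common component (the affine F_7-count falls short of the bound because intersections may lie at infinity, over extension fields, or carry multiplicity).


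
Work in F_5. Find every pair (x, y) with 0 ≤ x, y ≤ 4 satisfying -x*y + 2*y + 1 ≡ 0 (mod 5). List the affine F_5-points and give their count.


Affine F_5-points: {(0, 2), (1, 4), (3, 1), (4, 3)}; count = 4.

For each of the 25 pairs (x, y) ∈ F_5², evaluate f(x, y) mod 5. Record the zeros.
  x = 0: [0↦1, 1↦3, 2↦0, 3↦2, 4↦4]  zeros at y ∈ {2}
  x = 1: [0↦1, 1↦2, 2↦3, 3↦4, 4↦0]  zeros at y ∈ {4}
  x = 2: [0↦1, 1↦1, 2↦1, 3↦1, 4↦1]  zeros at y ∈ ∅
  x = 3: [0↦1, 1↦0, 2↦4, 3↦3, 4↦2]  zeros at y ∈ {1}
  x = 4: [0↦1, 1↦4, 2↦2, 3↦0, 4↦3]  zeros at y ∈ {3}
Collecting zeros: affine points = {(0, 2), (1, 4), (3, 1), (4, 3)}.
Total count |C(F_5)_aff| = 4.


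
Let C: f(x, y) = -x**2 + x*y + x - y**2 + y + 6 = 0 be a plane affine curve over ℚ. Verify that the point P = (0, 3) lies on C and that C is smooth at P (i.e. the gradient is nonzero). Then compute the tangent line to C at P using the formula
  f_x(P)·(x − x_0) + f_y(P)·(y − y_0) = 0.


Tangent line at P: 4*x - 5*y + 15 = 0.

Step 1: f(0, 3) = 0, so P lies on C.
Step 2: partial derivatives
  f_x(x, y) = -2*x + y + 1, f_y(x, y) = x - 2*y + 1.
  f_x(P) = 4, f_y(P) = -5 (gradient nonzero, so P is smooth).
Step 3: tangent line at P: 4·(x − 0) + -5·(y − 3) = 0.
Expanding: 4*x - 5*y + 15 = 0.


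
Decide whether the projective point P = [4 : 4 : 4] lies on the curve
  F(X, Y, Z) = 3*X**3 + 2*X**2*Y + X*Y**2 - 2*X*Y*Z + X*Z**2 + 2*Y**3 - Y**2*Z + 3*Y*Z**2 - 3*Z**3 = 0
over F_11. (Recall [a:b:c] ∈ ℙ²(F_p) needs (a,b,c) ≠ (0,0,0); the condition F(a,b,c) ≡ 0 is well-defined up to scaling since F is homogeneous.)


F(4,4,4) ≡ 10 (mod 11); P is NOT on the curve.

Evaluate F(4, 4, 4) term-by-term (mod 11).
  3*X**3 ↦ 3·64·1·1 = 192
  2*X**2*Y ↦ 2·16·4·1 = 128
  X*Y**2 ↦ 1·4·16·1 = 64
  -2*X*Y*Z ↦ -2·4·4·4 = -128
  X*Z**2 ↦ 1·4·1·16 = 64
  2*Y**3 ↦ 2·1·64·1 = 128
  -Y**2*Z ↦ -1·1·16·4 = -64
  3*Y*Z**2 ↦ 3·1·4·16 = 192
  -3*Z**3 ↦ -3·1·1·64 = -192
Sum: F(4, 4, 4) = (192) + (128) + (64) + (-128) + (64) + (128) + (-64) + (192) + (-192) = 384.
Reducing mod 11: 384 ≡ 10 (mod 11).
Since F(a, b, c) ≡ 10 ≠ 0 (mod 11), P does NOT lie on the curve.


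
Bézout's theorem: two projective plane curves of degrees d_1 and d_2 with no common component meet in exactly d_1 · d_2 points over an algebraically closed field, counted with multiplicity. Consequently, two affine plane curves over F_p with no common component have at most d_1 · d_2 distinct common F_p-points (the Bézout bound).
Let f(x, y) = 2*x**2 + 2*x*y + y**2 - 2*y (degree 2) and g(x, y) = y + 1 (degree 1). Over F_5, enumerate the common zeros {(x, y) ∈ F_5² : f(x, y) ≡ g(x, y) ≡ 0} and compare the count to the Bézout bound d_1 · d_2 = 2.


Common zeros: {(3, 4)}; count = 1; Bézout bound = 2.

deg(f) = 2, deg(g) = 1, so Bézout bound = 2.
Scan x ∈ F_5. For each x, list the y ∈ F_5 with f(x, y) ≡ 0 and those with g(x, y) ≡ 0 (mod 5); the common zeros in that column are the intersection.
  x = 0: f ≡ 0 at y ∈ {0, 2}; g ≡ 0 at y ∈ {4}; common: ∅.
  x = 1: f ≡ 0 at y ∈ ∅; g ≡ 0 at y ∈ {4}; common: ∅.
  x = 2: f ≡ 0 at y ∈ ∅; g ≡ 0 at y ∈ {4}; common: ∅.
  x = 3: f ≡ 0 at y ∈ {2, 4}; g ≡ 0 at y ∈ {4}; common: {4}.
  x = 4: f ≡ 0 at y ∈ ∅; g ≡ 0 at y ∈ {4}; common: ∅.
Collecting: common zeros = {(3, 4)}, so the count is 1.
Comparison with the Bézout bound: 1 ≤ 2 = deg(f)·deg(g), as expected for curves with no common component (the affine F_5-count falls short of the bound because intersections may lie at infinity, over extension fields, or carry multiplicity).


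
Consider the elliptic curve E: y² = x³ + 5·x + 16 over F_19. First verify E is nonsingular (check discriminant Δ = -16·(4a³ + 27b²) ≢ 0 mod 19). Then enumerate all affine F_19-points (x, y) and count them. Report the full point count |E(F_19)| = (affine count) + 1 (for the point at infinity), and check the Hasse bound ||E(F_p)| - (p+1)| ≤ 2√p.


Affine points = {(0, 4), (0, 15), (3, 1), (3, 18), (4, 9), (4, 10), (8, 6), (8, 13), (9, 7), (9, 12), (13, 6), (13, 13), (17, 6), (17, 13)}; affine count = 14; |E(F_19)| = 15.

Discriminant check: Δ ∝ 4a³ + 27b² = 4·5³ + 27·16² = 4·125 + 27·256 ≡ 2 (mod 19). Nonzero ⇒ E is nonsingular.
For each x ∈ F_19, compute rhs = x³ + 5·x + 16 mod 19, then count y ∈ F_19 with y² ≡ rhs.
  x = 0: rhs = 16, matching y values: 4, 15 (2 points).
  x = 1: rhs = 3, matching y values: none (0 points).
  x = 2: rhs = 15, matching y values: none (0 points).
  x = 3: rhs = 1, matching y values: 1, 18 (2 points).
  x = 4: rhs = 5, matching y values: 9, 10 (2 points).
  x = 5: rhs = 14, matching y values: none (0 points).
  x = 6: rhs = 15, matching y values: none (0 points).
  x = 7: rhs = 14, matching y values: none (0 points).
  x = 8: rhs = 17, matching y values: 6, 13 (2 points).
  x = 9: rhs = 11, matching y values: 7, 12 (2 points).
  x = 10: rhs = 2, matching y values: none (0 points).
  x = 11: rhs = 15, matching y values: none (0 points).
  x = 12: rhs = 18, matching y values: none (0 points).
  x = 13: rhs = 17, matching y values: 6, 13 (2 points).
  x = 14: rhs = 18, matching y values: none (0 points).
  x = 15: rhs = 8, matching y values: none (0 points).
  x = 16: rhs = 12, matching y values: none (0 points).
  x = 17: rhs = 17, matching y values: 6, 13 (2 points).
  x = 18: rhs = 10, matching y values: none (0 points).
Total affine count: 14.
Full point count |E(F_19)| = 14 + 1 = 15.
Hasse bound: |15 − (19+1)| = |-5| = 5 ≤ 2√19 ≈ 8.7178 ✓.


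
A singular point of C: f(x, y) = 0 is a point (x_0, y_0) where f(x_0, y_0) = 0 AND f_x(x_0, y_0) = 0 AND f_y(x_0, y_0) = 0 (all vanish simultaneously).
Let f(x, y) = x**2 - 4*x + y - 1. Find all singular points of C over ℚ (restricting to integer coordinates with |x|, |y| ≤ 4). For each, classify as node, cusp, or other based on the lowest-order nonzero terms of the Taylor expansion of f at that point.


No singular points in the scanned grid; C is smooth there.

Compute partial derivatives:
  f_x = 2*x - 4.
  f_y = 1.
f_y = 1 is a nonzero constant, so f_y never vanishes: no point (x, y) can satisfy f = f_x = f_y = 0. In particular no (x, y) ∈ {−4, ..., 4}² is singular; the curve is smooth.


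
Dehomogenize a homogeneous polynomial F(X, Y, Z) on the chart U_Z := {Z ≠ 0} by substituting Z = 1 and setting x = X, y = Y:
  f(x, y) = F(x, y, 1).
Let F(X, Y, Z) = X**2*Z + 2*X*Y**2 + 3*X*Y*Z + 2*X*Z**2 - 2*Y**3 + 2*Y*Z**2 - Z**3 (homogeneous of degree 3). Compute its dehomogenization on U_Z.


f(x, y) = x**2 + 2*x*y**2 + 3*x*y + 2*x - 2*y**3 + 2*y - 1

On U_Z we set Z = 1. Each monomial c·X^i·Y^j·Z^k in F becomes c·x^i·y^j·1^k = c·x^i·y^j.
Substituting Z = 1: F(X, Y, 1) = x**2 + 2*x*y**2 + 3*x*y + 2*x - 2*y**3 + 2*y - 1.
Note: deg(f) ≤ deg(F) = 3; strict inequality happens when F is divisible by Z (lost terms).


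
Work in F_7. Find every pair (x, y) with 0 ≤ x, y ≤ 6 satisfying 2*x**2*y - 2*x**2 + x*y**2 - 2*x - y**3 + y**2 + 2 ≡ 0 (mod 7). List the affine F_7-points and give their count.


Affine F_7-points: {(0, 5), (2, 1), (2, 3), (2, 6), (3, 6), (5, 3), (5, 5)}; count = 7.

For each of the 49 pairs (x, y) ∈ F_7², evaluate f(x, y) mod 7. Record the zeros.
  x = 0: [0↦2, 1↦2, 2↦5, 3↦5, 4↦3, 5↦0, 6↦4]  zeros at y ∈ {5}
  x = 1: [0↦5, 1↦1, 2↦2, 3↦2, 4↦2, 5↦3, 6↦6]  zeros at y ∈ ∅
  x = 2: [0↦4, 1↦0, 2↦3, 3↦0, 4↦6, 5↦1, 6↦0]  zeros at y ∈ {1, 3, 6}
  x = 3: [0↦6, 1↦6, 2↦1, 3↦6, 4↦1, 5↦1, 6↦0]  zeros at y ∈ {6}
  x = 4: [0↦4, 1↦5, 2↦3, 3↦6, 4↦1, 5↦3, 6↦6]  zeros at y ∈ ∅
  x = 5: [0↦5, 1↦4, 2↦2, 3↦0, 4↦6, 5↦0, 6↦4]  zeros at y ∈ {3, 5}
  x = 6: [0↦2, 1↦3, 2↦5, 3↦2, 4↦2, 5↦6, 6↦1]  zeros at y ∈ ∅
Collecting zeros: affine points = {(0, 5), (2, 1), (2, 3), (2, 6), (3, 6), (5, 3), (5, 5)}.
Total count |C(F_7)_aff| = 7.


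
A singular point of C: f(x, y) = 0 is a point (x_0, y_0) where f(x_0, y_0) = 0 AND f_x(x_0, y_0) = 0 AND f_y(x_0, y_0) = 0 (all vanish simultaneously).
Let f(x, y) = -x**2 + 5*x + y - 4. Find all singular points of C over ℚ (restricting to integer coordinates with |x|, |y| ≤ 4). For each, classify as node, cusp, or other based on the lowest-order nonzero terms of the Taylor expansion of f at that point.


No singular points in the scanned grid; C is smooth there.

Compute partial derivatives:
  f_x = 5 - 2*x.
  f_y = 1.
f_y = 1 is a nonzero constant, so f_y never vanishes: no point (x, y) can satisfy f = f_x = f_y = 0. In particular no (x, y) ∈ {−4, ..., 4}² is singular; the curve is smooth.


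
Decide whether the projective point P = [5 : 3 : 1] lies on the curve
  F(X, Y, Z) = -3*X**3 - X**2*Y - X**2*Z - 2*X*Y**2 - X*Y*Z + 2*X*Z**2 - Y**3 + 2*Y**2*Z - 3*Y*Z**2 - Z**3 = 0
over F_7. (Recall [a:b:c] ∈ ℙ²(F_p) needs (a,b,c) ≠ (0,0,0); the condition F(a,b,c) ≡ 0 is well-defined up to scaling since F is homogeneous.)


F(5,3,1) ≡ 6 (mod 7); P is NOT on the curve.

Evaluate F(5, 3, 1) term-by-term (mod 7).
  -3*X**3 ↦ -3·125·1·1 = -375
  -X**2*Y ↦ -1·25·3·1 = -75
  -X**2*Z ↦ -1·25·1·1 = -25
  -2*X*Y**2 ↦ -2·5·9·1 = -90
  -X*Y*Z ↦ -1·5·3·1 = -15
  2*X*Z**2 ↦ 2·5·1·1 = 10
  -Y**3 ↦ -1·1·27·1 = -27
  2*Y**2*Z ↦ 2·1·9·1 = 18
  -3*Y*Z**2 ↦ -3·1·3·1 = -9
  -Z**3 ↦ -1·1·1·1 = -1
Sum: F(5, 3, 1) = (-375) + (-75) + (-25) + (-90) + (-15) + (10) + (-27) + (18) + (-9) + (-1) = -589.
Reducing mod 7: -589 ≡ 6 (mod 7).
Since F(a, b, c) ≡ 6 ≠ 0 (mod 7), P does NOT lie on the curve.


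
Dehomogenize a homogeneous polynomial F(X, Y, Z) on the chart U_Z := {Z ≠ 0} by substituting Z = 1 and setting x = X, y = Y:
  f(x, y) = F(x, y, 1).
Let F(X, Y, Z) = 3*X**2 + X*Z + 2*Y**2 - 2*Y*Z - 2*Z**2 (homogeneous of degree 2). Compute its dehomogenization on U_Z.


f(x, y) = 3*x**2 + x + 2*y**2 - 2*y - 2

On U_Z we set Z = 1. Each monomial c·X^i·Y^j·Z^k in F becomes c·x^i·y^j·1^k = c·x^i·y^j.
Substituting Z = 1: F(X, Y, 1) = 3*x**2 + x + 2*y**2 - 2*y - 2.
Note: deg(f) ≤ deg(F) = 2; strict inequality happens when F is divisible by Z (lost terms).


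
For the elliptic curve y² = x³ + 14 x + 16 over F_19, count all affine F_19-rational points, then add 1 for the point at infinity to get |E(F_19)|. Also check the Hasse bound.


Affine points = {(0, 4), (0, 15), (3, 3), (3, 16), (7, 1), (7, 18), (9, 4), (9, 15), (10, 4), (10, 15), (11, 0), (13, 1), (13, 18), (14, 7), (14, 12), (16, 2), (16, 17), (18, 1), (18, 18)}; affine count = 19; |E(F_19)| = 20.

Discriminant check: Δ ∝ 4a³ + 27b² = 4·14³ + 27·16² = 4·2744 + 27·256 ≡ 9 (mod 19). Nonzero ⇒ E is nonsingular.
For each x ∈ F_19, compute rhs = x³ + 14·x + 16 mod 19, then count y ∈ F_19 with y² ≡ rhs.
  x = 0: rhs = 16, matching y values: 4, 15 (2 points).
  x = 1: rhs = 12, matching y values: none (0 points).
  x = 2: rhs = 14, matching y values: none (0 points).
  x = 3: rhs = 9, matching y values: 3, 16 (2 points).
  x = 4: rhs = 3, matching y values: none (0 points).
  x = 5: rhs = 2, matching y values: none (0 points).
  x = 6: rhs = 12, matching y values: none (0 points).
  x = 7: rhs = 1, matching y values: 1, 18 (2 points).
  x = 8: rhs = 13, matching y values: none (0 points).
  x = 9: rhs = 16, matching y values: 4, 15 (2 points).
  x = 10: rhs = 16, matching y values: 4, 15 (2 points).
  x = 11: rhs = 0, matching y values: 0 (1 points).
  x = 12: rhs = 12, matching y values: none (0 points).
  x = 13: rhs = 1, matching y values: 1, 18 (2 points).
  x = 14: rhs = 11, matching y values: 7, 12 (2 points).
  x = 15: rhs = 10, matching y values: none (0 points).
  x = 16: rhs = 4, matching y values: 2, 17 (2 points).
  x = 17: rhs = 18, matching y values: none (0 points).
  x = 18: rhs = 1, matching y values: 1, 18 (2 points).
Total affine count: 19.
Full point count |E(F_19)| = 19 + 1 = 20.
Hasse bound: |20 − (19+1)| = |0| = 0 ≤ 2√19 ≈ 8.7178 ✓.


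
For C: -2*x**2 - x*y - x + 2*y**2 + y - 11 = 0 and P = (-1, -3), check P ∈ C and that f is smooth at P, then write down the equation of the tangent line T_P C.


Tangent line at P: 6*x - 10*y - 24 = 0.

Step 1: f(-1, -3) = 0, so P lies on C.
Step 2: partial derivatives
  f_x(x, y) = -4*x - y - 1, f_y(x, y) = -x + 4*y + 1.
  f_x(P) = 6, f_y(P) = -10 (gradient nonzero, so P is smooth).
Step 3: tangent line at P: 6·(x − -1) + -10·(y − -3) = 0.
Expanding: 6*x - 10*y - 24 = 0.


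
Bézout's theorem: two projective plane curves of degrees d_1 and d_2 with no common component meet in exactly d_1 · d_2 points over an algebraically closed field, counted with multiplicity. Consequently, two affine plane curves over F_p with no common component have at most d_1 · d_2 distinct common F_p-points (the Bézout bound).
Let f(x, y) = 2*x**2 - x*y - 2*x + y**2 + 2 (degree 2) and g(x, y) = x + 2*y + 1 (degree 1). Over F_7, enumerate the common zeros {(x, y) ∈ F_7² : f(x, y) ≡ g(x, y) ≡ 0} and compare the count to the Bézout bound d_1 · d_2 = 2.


Common zeros: ∅; count = 0; Bézout bound = 2.

deg(f) = 2, deg(g) = 1, so Bézout bound = 2.
Scan x ∈ F_7. For each x, list the y ∈ F_7 with f(x, y) ≡ 0 and those with g(x, y) ≡ 0 (mod 7); the common zeros in that column are the intersection.
  x = 0: f ≡ 0 at y ∈ ∅; g ≡ 0 at y ∈ {3}; common: ∅.
  x = 1: f ≡ 0 at y ∈ {4}; g ≡ 0 at y ∈ {6}; common: ∅.
  x = 2: f ≡ 0 at y ∈ {4, 5}; g ≡ 0 at y ∈ {2}; common: ∅.
  x = 3: f ≡ 0 at y ∈ {0, 3}; g ≡ 0 at y ∈ {5}; common: ∅.
  x = 4: f ≡ 0 at y ∈ ∅; g ≡ 0 at y ∈ {1}; common: ∅.
  x = 5: f ≡ 0 at y ∈ {0, 5}; g ≡ 0 at y ∈ {4}; common: ∅.
  x = 6: f ≡ 0 at y ∈ ∅; g ≡ 0 at y ∈ {0}; common: ∅.
Collecting: common zeros = ∅, so the count is 0.
Comparison with the Bézout bound: 0 ≤ 2 = deg(f)·deg(g), as expected for curves with no common component (the affine F_7-count falls short of the bound because intersections may lie at infinity, over extension fields, or carry multiplicity).


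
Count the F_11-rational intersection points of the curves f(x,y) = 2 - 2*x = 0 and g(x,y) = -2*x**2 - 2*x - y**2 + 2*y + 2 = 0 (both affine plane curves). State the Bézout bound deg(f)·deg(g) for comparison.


Common zeros: ∅; count = 0; Bézout bound = 2.

deg(f) = 1, deg(g) = 2, so Bézout bound = 2.
Scan x ∈ F_11. For each x, list the y ∈ F_11 with f(x, y) ≡ 0 and those with g(x, y) ≡ 0 (mod 11); the common zeros in that column are the intersection.
  x = 0: f ≡ 0 at y ∈ ∅; g ≡ 0 at y ∈ {6, 7}; common: ∅.
  x = 1: f ≡ 0 at y ∈ {0, 1, 2, 3, 4, 5, 6, 7, 8, 9, 10}; g ≡ 0 at y ∈ ∅; common: ∅.
  x = 2: f ≡ 0 at y ∈ ∅; g ≡ 0 at y ∈ ∅; common: ∅.
  x = 3: f ≡ 0 at y ∈ ∅; g ≡ 0 at y ∈ {0, 2}; common: ∅.
  x = 4: f ≡ 0 at y ∈ ∅; g ≡ 0 at y ∈ ∅; common: ∅.
  x = 5: f ≡ 0 at y ∈ ∅; g ≡ 0 at y ∈ {4, 9}; common: ∅.
  x = 6: f ≡ 0 at y ∈ ∅; g ≡ 0 at y ∈ ∅; common: ∅.
  x = 7: f ≡ 0 at y ∈ ∅; g ≡ 0 at y ∈ {0, 2}; common: ∅.
  x = 8: f ≡ 0 at y ∈ ∅; g ≡ 0 at y ∈ ∅; common: ∅.
  x = 9: f ≡ 0 at y ∈ ∅; g ≡ 0 at y ∈ ∅; common: ∅.
  x = 10: f ≡ 0 at y ∈ ∅; g ≡ 0 at y ∈ {6, 7}; common: ∅.
Collecting: common zeros = ∅, so the count is 0.
Comparison with the Bézout bound: 0 ≤ 2 = deg(f)·deg(g), as expected for curves with no common component (the affine F_11-count falls short of the bound because intersections may lie at infinity, over extension fields, or carry multiplicity).


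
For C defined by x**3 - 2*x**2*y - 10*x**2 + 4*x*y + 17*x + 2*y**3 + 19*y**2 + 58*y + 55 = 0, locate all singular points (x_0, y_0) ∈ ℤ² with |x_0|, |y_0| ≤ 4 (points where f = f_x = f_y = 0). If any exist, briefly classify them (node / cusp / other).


Singular points: {(1, -3)}; classification: node.

Compute partial derivatives:
  f_x = 3*x**2 - 4*x*y - 20*x + 4*y + 17.
  f_y = -2*x**2 + 4*x + 6*y**2 + 38*y + 58.
Scan x_0 ∈ {−4, ..., 4}. For each x_0, f_y(x_0, y) is a polynomial in y; find its integer roots y ∈ {−4, ..., 4}, then test f_x and f at those candidates.
  x = -4: f_y(-4, y) = 6*y**2 + 38*y + 10; no integer root y with |y| ≤ 4.
  x = -3: f_y(-3, y) = 6*y**2 + 38*y + 28; no integer root y with |y| ≤ 4.
  x = -2: f_y(-2, y) = 6*y**2 + 38*y + 42; no integer root y with |y| ≤ 4.
  x = -1: f_y(-1, y) = 6*y**2 + 38*y + 52; vanishes at y ∈ {-2}. (-1, -2): f_x = 24 ≠ 0.
  x = 0: f_y(0, y) = 6*y**2 + 38*y + 58; no integer root y with |y| ≤ 4.
  x = 1: f_y(1, y) = 6*y**2 + 38*y + 60; vanishes at y ∈ {-3}. (1, -3): f_x = 0, f = 0 — SINGULAR.
  x = 2: f_y(2, y) = 6*y**2 + 38*y + 58; no integer root y with |y| ≤ 4.
  x = 3: f_y(3, y) = 6*y**2 + 38*y + 52; vanishes at y ∈ {-2}. (3, -2): f_x = 0 but f = -1 ≠ 0.
  x = 4: f_y(4, y) = 6*y**2 + 38*y + 42; no integer root y with |y| ≤ 4.
Only singular point on the grid: (1, -3).
Classify: substitute x = 1 + u, y = -3 + v and expand: f = u**3 - 2*u**2*v - u**2 + 2*v**3 + v**2.
No constant or linear terms (consistent with a singular point). Quadratic part: -u**2 + v**2. Cubic part: u**3 - 2*u**2*v + 2*v**3.
The quadratic part v**2 - u**2 = (v − u)(v + u) splits into two distinct linear factors, so there are two distinct tangent lines y − -3 = ±(x − 1) — this is a node (ordinary double point).
Classification: node.


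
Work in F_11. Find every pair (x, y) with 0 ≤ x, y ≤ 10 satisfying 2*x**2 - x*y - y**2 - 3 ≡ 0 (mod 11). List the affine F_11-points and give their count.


Affine F_11-points: {(3, 1), (3, 7), (4, 9), (5, 2), (5, 4), (6, 7), (6, 9), (7, 2), (8, 4), (8, 10)}; count = 10.

For each of the 121 pairs (x, y) ∈ F_11², evaluate f(x, y) mod 11. Record the zeros.
  x = 0: [0↦8, 1↦7, 2↦4, 3↦10, 4↦3, 5↦5, 6↦5, 7↦3, 8↦10, 9↦4, 10↦7]  zeros at y ∈ ∅
  x = 1: [0↦10, 1↦8, 2↦4, 3↦9, 4↦1, 5↦2, 6↦1, 7↦9, 8↦4, 9↦8, 10↦10]  zeros at y ∈ ∅
  x = 2: [0↦5, 1↦2, 2↦8, 3↦1, 4↦3, 5↦3, 6↦1, 7↦8, 8↦2, 9↦5, 10↦6]  zeros at y ∈ ∅
  x = 3: [0↦4, 1↦0, 2↦5, 3↦8, 4↦9, 5↦8, 6↦5, 7↦0, 8↦4, 9↦6, 10↦6]  zeros at y ∈ {1, 7}
  x = 4: [0↦7, 1↦2, 2↦6, 3↦8, 4↦8, 5↦6, 6↦2, 7↦7, 8↦10, 9↦0, 10↦10]  zeros at y ∈ {9}
  x = 5: [0↦3, 1↦8, 2↦0, 3↦1, 4↦0, 5↦8, 6↦3, 7↦7, 8↦9, 9↦9, 10↦7]  zeros at y ∈ {2, 4}
  x = 6: [0↦3, 1↦7, 2↦9, 3↦9, 4↦7, 5↦3, 6↦8, 7↦0, 8↦1, 9↦0, 10↦8]  zeros at y ∈ {7, 9}
  x = 7: [0↦7, 1↦10, 2↦0, 3↦10, 4↦7, 5↦2, 6↦6, 7↦8, 8↦8, 9↦6, 10↦2]  zeros at y ∈ {2}
  x = 8: [0↦4, 1↦6, 2↦6, 3↦4, 4↦0, 5↦5, 6↦8, 7↦9, 8↦8, 9↦5, 10↦0]  zeros at y ∈ {4, 10}
  x = 9: [0↦5, 1↦6, 2↦5, 3↦2, 4↦8, 5↦1, 6↦3, 7↦3, 8↦1, 9↦8, 10↦2]  zeros at y ∈ ∅
  x = 10: [0↦10, 1↦10, 2↦8, 3↦4, 4↦9, 5↦1, 6↦2, 7↦1, 8↦9, 9↦4, 10↦8]  zeros at y ∈ ∅
Collecting zeros: affine points = {(3, 1), (3, 7), (4, 9), (5, 2), (5, 4), (6, 7), (6, 9), (7, 2), (8, 4), (8, 10)}.
Total count |C(F_11)_aff| = 10.


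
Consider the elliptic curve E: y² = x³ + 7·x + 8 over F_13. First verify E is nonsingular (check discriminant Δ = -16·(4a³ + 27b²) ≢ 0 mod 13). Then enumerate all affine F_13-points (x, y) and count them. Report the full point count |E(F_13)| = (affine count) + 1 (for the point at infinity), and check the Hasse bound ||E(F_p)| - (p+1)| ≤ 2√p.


Affine points = {(1, 4), (1, 9), (2, 2), (2, 11), (3, 2), (3, 11), (4, 3), (4, 10), (5, 5), (5, 8), (7, 6), (7, 7), (8, 2), (8, 11), (10, 5), (10, 8), (11, 5), (11, 8), (12, 0)}; affine count = 19; |E(F_13)| = 20.

Discriminant check: Δ ∝ 4a³ + 27b² = 4·7³ + 27·8² = 4·343 + 27·64 ≡ 6 (mod 13). Nonzero ⇒ E is nonsingular.
For each x ∈ F_13, compute rhs = x³ + 7·x + 8 mod 13, then count y ∈ F_13 with y² ≡ rhs.
  x = 0: rhs = 8, matching y values: none (0 points).
  x = 1: rhs = 3, matching y values: 4, 9 (2 points).
  x = 2: rhs = 4, matching y values: 2, 11 (2 points).
  x = 3: rhs = 4, matching y values: 2, 11 (2 points).
  x = 4: rhs = 9, matching y values: 3, 10 (2 points).
  x = 5: rhs = 12, matching y values: 5, 8 (2 points).
  x = 6: rhs = 6, matching y values: none (0 points).
  x = 7: rhs = 10, matching y values: 6, 7 (2 points).
  x = 8: rhs = 4, matching y values: 2, 11 (2 points).
  x = 9: rhs = 7, matching y values: none (0 points).
  x = 10: rhs = 12, matching y values: 5, 8 (2 points).
  x = 11: rhs = 12, matching y values: 5, 8 (2 points).
  x = 12: rhs = 0, matching y values: 0 (1 points).
Total affine count: 19.
Full point count |E(F_13)| = 19 + 1 = 20.
Hasse bound: |20 − (13+1)| = |6| = 6 ≤ 2√13 ≈ 7.2111 ✓.


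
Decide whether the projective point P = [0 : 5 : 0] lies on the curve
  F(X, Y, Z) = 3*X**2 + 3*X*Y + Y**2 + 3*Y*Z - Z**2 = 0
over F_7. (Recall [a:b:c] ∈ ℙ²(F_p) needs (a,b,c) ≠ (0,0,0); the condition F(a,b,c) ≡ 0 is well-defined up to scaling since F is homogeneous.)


F(0,5,0) ≡ 4 (mod 7); P is NOT on the curve.

Evaluate F(0, 5, 0) term-by-term (mod 7).
  3*X**2 ↦ 3·0·1·1 = 0
  3*X*Y ↦ 3·0·5·1 = 0
  Y**2 ↦ 1·1·25·1 = 25
  3*Y*Z ↦ 3·1·5·0 = 0
  -Z**2 ↦ -1·1·1·0 = 0
Sum: F(0, 5, 0) = (0) + (0) + (25) + (0) + (0) = 25.
Reducing mod 7: 25 ≡ 4 (mod 7).
Since F(a, b, c) ≡ 4 ≠ 0 (mod 7), P does NOT lie on the curve.


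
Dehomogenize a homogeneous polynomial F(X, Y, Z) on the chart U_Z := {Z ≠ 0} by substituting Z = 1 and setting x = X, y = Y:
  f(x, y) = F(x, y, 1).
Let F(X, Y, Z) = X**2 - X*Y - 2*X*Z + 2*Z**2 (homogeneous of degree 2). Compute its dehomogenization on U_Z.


f(x, y) = x**2 - x*y - 2*x + 2

On U_Z we set Z = 1. Each monomial c·X^i·Y^j·Z^k in F becomes c·x^i·y^j·1^k = c·x^i·y^j.
Substituting Z = 1: F(X, Y, 1) = x**2 - x*y - 2*x + 2.
Note: deg(f) ≤ deg(F) = 2; strict inequality happens when F is divisible by Z (lost terms).
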